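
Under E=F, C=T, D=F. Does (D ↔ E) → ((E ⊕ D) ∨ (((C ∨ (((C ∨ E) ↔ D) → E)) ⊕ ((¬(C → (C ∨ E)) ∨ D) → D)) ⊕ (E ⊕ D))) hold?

D ↔ E = F ↔ F = T
E ⊕ D = F ⊕ F = F
C ∨ E = T ∨ F = T
(C ∨ E) ↔ D = T ↔ F = F
((C ∨ E) ↔ D) → E = F → F = T
C ∨ (((C ∨ E) ↔ D) → E) = T ∨ T = T
C ∨ E = T ∨ F = T
C → (C ∨ E) = T → T = T
¬(C → (C ∨ E)) = ¬T = F
¬(C → (C ∨ E)) ∨ D = F ∨ F = F
(¬(C → (C ∨ E)) ∨ D) → D = F → F = T
(C ∨ (((C ∨ E) ↔ D) → E)) ⊕ ((¬(C → (C ∨ E)) ∨ D) → D) = T ⊕ T = F
E ⊕ D = F ⊕ F = F
((C ∨ (((C ∨ E) ↔ D) → E)) ⊕ ((¬(C → (C ∨ E)) ∨ D) → D)) ⊕ (E ⊕ D) = F ⊕ F = F
(E ⊕ D) ∨ (((C ∨ (((C ∨ E) ↔ D) → E)) ⊕ ((¬(C → (C ∨ E)) ∨ D) → D)) ⊕ (E ⊕ D)) = F ∨ F = F
(D ↔ E) → ((E ⊕ D) ∨ (((C ∨ (((C ∨ E) ↔ D) → E)) ⊕ ((¬(C → (C ∨ E)) ∨ D) → D)) ⊕ (E ⊕ D))) = T → F = F

F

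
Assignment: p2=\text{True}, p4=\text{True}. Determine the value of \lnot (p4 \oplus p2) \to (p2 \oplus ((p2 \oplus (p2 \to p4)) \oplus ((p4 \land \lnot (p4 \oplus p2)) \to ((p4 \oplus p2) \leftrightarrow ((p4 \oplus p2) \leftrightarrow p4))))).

p4 \oplus p2 = \text{True} \oplus \text{True} = \text{False}
\lnot (p4 \oplus p2) = \lnot \text{False} = \text{True}
p2 \to p4 = \text{True} \to \text{True} = \text{True}
p2 \oplus (p2 \to p4) = \text{True} \oplus \text{True} = \text{False}
p4 \oplus p2 = \text{True} \oplus \text{True} = \text{False}
\lnot (p4 \oplus p2) = \lnot \text{False} = \text{True}
p4 \land \lnot (p4 \oplus p2) = \text{True} \land \text{True} = \text{True}
p4 \oplus p2 = \text{True} \oplus \text{True} = \text{False}
p4 \oplus p2 = \text{True} \oplus \text{True} = \text{False}
(p4 \oplus p2) \leftrightarrow p4 = \text{False} \leftrightarrow \text{True} = \text{False}
(p4 \oplus p2) \leftrightarrow ((p4 \oplus p2) \leftrightarrow p4) = \text{False} \leftrightarrow \text{False} = \text{True}
(p4 \land \lnot (p4 \oplus p2)) \to ((p4 \oplus p2) \leftrightarrow ((p4 \oplus p2) \leftrightarrow p4)) = \text{True} \to \text{True} = \text{True}
(p2 \oplus (p2 \to p4)) \oplus ((p4 \land \lnot (p4 \oplus p2)) \to ((p4 \oplus p2) \leftrightarrow ((p4 \oplus p2) \leftrightarrow p4))) = \text{False} \oplus \text{True} = \text{True}
p2 \oplus ((p2 \oplus (p2 \to p4)) \oplus ((p4 \land \lnot (p4 \oplus p2)) \to ((p4 \oplus p2) \leftrightarrow ((p4 \oplus p2) \leftrightarrow p4)))) = \text{True} \oplus \text{True} = \text{False}
\lnot (p4 \oplus p2) \to (p2 \oplus ((p2 \oplus (p2 \to p4)) \oplus ((p4 \land \lnot (p4 \oplus p2)) \to ((p4 \oplus p2) \leftrightarrow ((p4 \oplus p2) \leftrightarrow p4))))) = \text{True} \to \text{False} = \text{False}

\text{False}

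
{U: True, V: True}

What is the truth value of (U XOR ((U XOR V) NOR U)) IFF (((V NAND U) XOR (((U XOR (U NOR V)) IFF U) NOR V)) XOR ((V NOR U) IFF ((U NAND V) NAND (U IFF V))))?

False

U XOR V = True XOR True = False
(U XOR V) NOR U = False NOR True = False
U XOR ((U XOR V) NOR U) = True XOR False = True
V NAND U = True NAND True = False
U NOR V = True NOR True = False
U XOR (U NOR V) = True XOR False = True
(U XOR (U NOR V)) IFF U = True IFF True = True
((U XOR (U NOR V)) IFF U) NOR V = True NOR True = False
(V NAND U) XOR (((U XOR (U NOR V)) IFF U) NOR V) = False XOR False = False
V NOR U = True NOR True = False
U NAND V = True NAND True = False
U IFF V = True IFF True = True
(U NAND V) NAND (U IFF V) = False NAND True = True
(V NOR U) IFF ((U NAND V) NAND (U IFF V)) = False IFF True = False
((V NAND U) XOR (((U XOR (U NOR V)) IFF U) NOR V)) XOR ((V NOR U) IFF ((U NAND V) NAND (U IFF V))) = False XOR False = False
(U XOR ((U XOR V) NOR U)) IFF (((V NAND U) XOR (((U XOR (U NOR V)) IFF U) NOR V)) XOR ((V NOR U) IFF ((U NAND V) NAND (U IFF V)))) = True IFF False = False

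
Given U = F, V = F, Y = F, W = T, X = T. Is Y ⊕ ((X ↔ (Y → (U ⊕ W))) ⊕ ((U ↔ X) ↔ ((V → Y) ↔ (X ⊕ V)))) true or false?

U ⊕ W = F ⊕ T = T
Y → (U ⊕ W) = F → T = T
X ↔ (Y → (U ⊕ W)) = T ↔ T = T
U ↔ X = F ↔ T = F
V → Y = F → F = T
X ⊕ V = T ⊕ F = T
(V → Y) ↔ (X ⊕ V) = T ↔ T = T
(U ↔ X) ↔ ((V → Y) ↔ (X ⊕ V)) = F ↔ T = F
(X ↔ (Y → (U ⊕ W))) ⊕ ((U ↔ X) ↔ ((V → Y) ↔ (X ⊕ V))) = T ⊕ F = T
Y ⊕ ((X ↔ (Y → (U ⊕ W))) ⊕ ((U ↔ X) ↔ ((V → Y) ↔ (X ⊕ V)))) = F ⊕ T = T

T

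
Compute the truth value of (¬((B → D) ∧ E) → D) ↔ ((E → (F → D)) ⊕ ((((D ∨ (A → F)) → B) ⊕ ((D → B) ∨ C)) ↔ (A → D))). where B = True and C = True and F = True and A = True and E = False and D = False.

B → D = True → False = False
(B → D) ∧ E = False ∧ False = False
¬((B → D) ∧ E) = ¬False = True
¬((B → D) ∧ E) → D = True → False = False
F → D = True → False = False
E → (F → D) = False → False = True
A → F = True → True = True
D ∨ (A → F) = False ∨ True = True
(D ∨ (A → F)) → B = True → True = True
D → B = False → True = True
(D → B) ∨ C = True ∨ True = True
((D ∨ (A → F)) → B) ⊕ ((D → B) ∨ C) = True ⊕ True = False
A → D = True → False = False
(((D ∨ (A → F)) → B) ⊕ ((D → B) ∨ C)) ↔ (A → D) = False ↔ False = True
(E → (F → D)) ⊕ ((((D ∨ (A → F)) → B) ⊕ ((D → B) ∨ C)) ↔ (A → D)) = True ⊕ True = False
(¬((B → D) ∧ E) → D) ↔ ((E → (F → D)) ⊕ ((((D ∨ (A → F)) → B) ⊕ ((D → B) ∨ C)) ↔ (A → D))) = False ↔ False = True

True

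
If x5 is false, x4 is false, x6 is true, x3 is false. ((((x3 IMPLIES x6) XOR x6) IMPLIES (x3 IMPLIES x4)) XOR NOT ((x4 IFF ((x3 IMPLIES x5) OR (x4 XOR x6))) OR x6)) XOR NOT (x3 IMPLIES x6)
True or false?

T

x3 IMPLIES x6 = F IMPLIES T = T
(x3 IMPLIES x6) XOR x6 = T XOR T = F
x3 IMPLIES x4 = F IMPLIES F = T
((x3 IMPLIES x6) XOR x6) IMPLIES (x3 IMPLIES x4) = F IMPLIES T = T
x3 IMPLIES x5 = F IMPLIES F = T
x4 XOR x6 = F XOR T = T
(x3 IMPLIES x5) OR (x4 XOR x6) = T OR T = T
x4 IFF ((x3 IMPLIES x5) OR (x4 XOR x6)) = F IFF T = F
(x4 IFF ((x3 IMPLIES x5) OR (x4 XOR x6))) OR x6 = F OR T = T
NOT ((x4 IFF ((x3 IMPLIES x5) OR (x4 XOR x6))) OR x6) = NOT T = F
(((x3 IMPLIES x6) XOR x6) IMPLIES (x3 IMPLIES x4)) XOR NOT ((x4 IFF ((x3 IMPLIES x5) OR (x4 XOR x6))) OR x6) = T XOR F = T
x3 IMPLIES x6 = F IMPLIES T = T
NOT (x3 IMPLIES x6) = NOT T = F
((((x3 IMPLIES x6) XOR x6) IMPLIES (x3 IMPLIES x4)) XOR NOT ((x4 IFF ((x3 IMPLIES x5) OR (x4 XOR x6))) OR x6)) XOR NOT (x3 IMPLIES x6) = T XOR F = T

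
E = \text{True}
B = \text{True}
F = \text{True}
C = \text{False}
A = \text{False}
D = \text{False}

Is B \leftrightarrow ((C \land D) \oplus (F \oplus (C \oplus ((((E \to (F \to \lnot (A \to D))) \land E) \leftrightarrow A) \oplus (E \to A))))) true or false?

\text{False}

Substituting E=\text{True}, B=\text{True}, F=\text{True}, C=\text{False}, A=\text{False}, D=\text{False}:
C \land D = \text{False} \land \text{False} = \text{False}
A \to D = \text{False} \to \text{False} = \text{True}
\lnot (A \to D) = \lnot \text{True} = \text{False}
F \to \lnot (A \to D) = \text{True} \to \text{False} = \text{False}
E \to (F \to \lnot (A \to D)) = \text{True} \to \text{False} = \text{False}
(E \to (F \to \lnot (A \to D))) \land E = \text{False} \land \text{True} = \text{False}
((E \to (F \to \lnot (A \to D))) \land E) \leftrightarrow A = \text{False} \leftrightarrow \text{False} = \text{True}
E \to A = \text{True} \to \text{False} = \text{False}
(((E \to (F \to \lnot (A \to D))) \land E) \leftrightarrow A) \oplus (E \to A) = \text{True} \oplus \text{False} = \text{True}
C \oplus ((((E \to (F \to \lnot (A \to D))) \land E) \leftrightarrow A) \oplus (E \to A)) = \text{False} \oplus \text{True} = \text{True}
F \oplus (C \oplus ((((E \to (F \to \lnot (A \to D))) \land E) \leftrightarrow A) \oplus (E \to A))) = \text{True} \oplus \text{True} = \text{False}
(C \land D) \oplus (F \oplus (C \oplus ((((E \to (F \to \lnot (A \to D))) \land E) \leftrightarrow A) \oplus (E \to A)))) = \text{False} \oplus \text{False} = \text{False}
B \leftrightarrow ((C \land D) \oplus (F \oplus (C \oplus ((((E \to (F \to \lnot (A \to D))) \land E) \leftrightarrow A) \oplus (E \to A))))) = \text{True} \leftrightarrow \text{False} = \text{False}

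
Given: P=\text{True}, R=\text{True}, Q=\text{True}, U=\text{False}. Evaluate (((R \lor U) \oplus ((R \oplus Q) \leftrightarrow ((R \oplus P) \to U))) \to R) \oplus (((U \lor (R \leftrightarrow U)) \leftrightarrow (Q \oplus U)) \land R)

\text{True}

R \lor U = \text{True} \lor \text{False} = \text{True}
R \oplus Q = \text{True} \oplus \text{True} = \text{False}
R \oplus P = \text{True} \oplus \text{True} = \text{False}
(R \oplus P) \to U = \text{False} \to \text{False} = \text{True}
(R \oplus Q) \leftrightarrow ((R \oplus P) \to U) = \text{False} \leftrightarrow \text{True} = \text{False}
(R \lor U) \oplus ((R \oplus Q) \leftrightarrow ((R \oplus P) \to U)) = \text{True} \oplus \text{False} = \text{True}
((R \lor U) \oplus ((R \oplus Q) \leftrightarrow ((R \oplus P) \to U))) \to R = \text{True} \to \text{True} = \text{True}
R \leftrightarrow U = \text{True} \leftrightarrow \text{False} = \text{False}
U \lor (R \leftrightarrow U) = \text{False} \lor \text{False} = \text{False}
Q \oplus U = \text{True} \oplus \text{False} = \text{True}
(U \lor (R \leftrightarrow U)) \leftrightarrow (Q \oplus U) = \text{False} \leftrightarrow \text{True} = \text{False}
((U \lor (R \leftrightarrow U)) \leftrightarrow (Q \oplus U)) \land R = \text{False} \land \text{True} = \text{False}
(((R \lor U) \oplus ((R \oplus Q) \leftrightarrow ((R \oplus P) \to U))) \to R) \oplus (((U \lor (R \leftrightarrow U)) \leftrightarrow (Q \oplus U)) \land R) = \text{True} \oplus \text{False} = \text{True}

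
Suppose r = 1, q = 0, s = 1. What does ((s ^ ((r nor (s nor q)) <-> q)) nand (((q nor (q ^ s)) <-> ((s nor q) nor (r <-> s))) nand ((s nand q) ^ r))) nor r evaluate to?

s nor q = 1 nor 0 = 0
r nor (s nor q) = 1 nor 0 = 0
(r nor (s nor q)) <-> q = 0 <-> 0 = 1
s ^ ((r nor (s nor q)) <-> q) = 1 ^ 1 = 0
q ^ s = 0 ^ 1 = 1
q nor (q ^ s) = 0 nor 1 = 0
s nor q = 1 nor 0 = 0
r <-> s = 1 <-> 1 = 1
(s nor q) nor (r <-> s) = 0 nor 1 = 0
(q nor (q ^ s)) <-> ((s nor q) nor (r <-> s)) = 0 <-> 0 = 1
s nand q = 1 nand 0 = 1
(s nand q) ^ r = 1 ^ 1 = 0
((q nor (q ^ s)) <-> ((s nor q) nor (r <-> s))) nand ((s nand q) ^ r) = 1 nand 0 = 1
(s ^ ((r nor (s nor q)) <-> q)) nand (((q nor (q ^ s)) <-> ((s nor q) nor (r <-> s))) nand ((s nand q) ^ r)) = 0 nand 1 = 1
((s ^ ((r nor (s nor q)) <-> q)) nand (((q nor (q ^ s)) <-> ((s nor q) nor (r <-> s))) nand ((s nand q) ^ r))) nor r = 1 nor 1 = 0

0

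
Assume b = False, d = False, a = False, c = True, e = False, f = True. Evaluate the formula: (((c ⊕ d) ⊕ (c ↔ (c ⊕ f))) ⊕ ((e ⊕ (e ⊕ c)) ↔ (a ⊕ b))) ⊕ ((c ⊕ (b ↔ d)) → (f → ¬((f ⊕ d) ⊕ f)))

False

c ⊕ d = True ⊕ False = True
c ⊕ f = True ⊕ True = False
c ↔ (c ⊕ f) = True ↔ False = False
(c ⊕ d) ⊕ (c ↔ (c ⊕ f)) = True ⊕ False = True
e ⊕ c = False ⊕ True = True
e ⊕ (e ⊕ c) = False ⊕ True = True
a ⊕ b = False ⊕ False = False
(e ⊕ (e ⊕ c)) ↔ (a ⊕ b) = True ↔ False = False
((c ⊕ d) ⊕ (c ↔ (c ⊕ f))) ⊕ ((e ⊕ (e ⊕ c)) ↔ (a ⊕ b)) = True ⊕ False = True
b ↔ d = False ↔ False = True
c ⊕ (b ↔ d) = True ⊕ True = False
f ⊕ d = True ⊕ False = True
(f ⊕ d) ⊕ f = True ⊕ True = False
¬((f ⊕ d) ⊕ f) = ¬False = True
f → ¬((f ⊕ d) ⊕ f) = True → True = True
(c ⊕ (b ↔ d)) → (f → ¬((f ⊕ d) ⊕ f)) = False → True = True
(((c ⊕ d) ⊕ (c ↔ (c ⊕ f))) ⊕ ((e ⊕ (e ⊕ c)) ↔ (a ⊕ b))) ⊕ ((c ⊕ (b ↔ d)) → (f → ¬((f ⊕ d) ⊕ f))) = True ⊕ True = False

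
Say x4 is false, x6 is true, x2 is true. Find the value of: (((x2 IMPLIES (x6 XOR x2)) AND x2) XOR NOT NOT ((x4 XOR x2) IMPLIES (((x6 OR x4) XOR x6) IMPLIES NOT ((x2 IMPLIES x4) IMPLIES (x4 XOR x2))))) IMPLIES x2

x6 XOR x2 = T XOR T = F
x2 IMPLIES (x6 XOR x2) = T IMPLIES F = F
(x2 IMPLIES (x6 XOR x2)) AND x2 = F AND T = F
x4 XOR x2 = F XOR T = T
x6 OR x4 = T OR F = T
(x6 OR x4) XOR x6 = T XOR T = F
x2 IMPLIES x4 = T IMPLIES F = F
x4 XOR x2 = F XOR T = T
(x2 IMPLIES x4) IMPLIES (x4 XOR x2) = F IMPLIES T = T
NOT ((x2 IMPLIES x4) IMPLIES (x4 XOR x2)) = NOT T = F
((x6 OR x4) XOR x6) IMPLIES NOT ((x2 IMPLIES x4) IMPLIES (x4 XOR x2)) = F IMPLIES F = T
(x4 XOR x2) IMPLIES (((x6 OR x4) XOR x6) IMPLIES NOT ((x2 IMPLIES x4) IMPLIES (x4 XOR x2))) = T IMPLIES T = T
NOT ((x4 XOR x2) IMPLIES (((x6 OR x4) XOR x6) IMPLIES NOT ((x2 IMPLIES x4) IMPLIES (x4 XOR x2)))) = NOT T = F
NOT NOT ((x4 XOR x2) IMPLIES (((x6 OR x4) XOR x6) IMPLIES NOT ((x2 IMPLIES x4) IMPLIES (x4 XOR x2)))) = NOT F = T
((x2 IMPLIES (x6 XOR x2)) AND x2) XOR NOT NOT ((x4 XOR x2) IMPLIES (((x6 OR x4) XOR x6) IMPLIES NOT ((x2 IMPLIES x4) IMPLIES (x4 XOR x2)))) = F XOR T = T
(((x2 IMPLIES (x6 XOR x2)) AND x2) XOR NOT NOT ((x4 XOR x2) IMPLIES (((x6 OR x4) XOR x6) IMPLIES NOT ((x2 IMPLIES x4) IMPLIES (x4 XOR x2))))) IMPLIES x2 = T IMPLIES T = T

T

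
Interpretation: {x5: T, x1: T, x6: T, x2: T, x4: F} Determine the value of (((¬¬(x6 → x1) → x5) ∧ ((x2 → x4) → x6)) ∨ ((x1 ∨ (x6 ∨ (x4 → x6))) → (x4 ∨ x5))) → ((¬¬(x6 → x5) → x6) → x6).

x6 → x1 = T → T = T
¬(x6 → x1) = ¬T = F
¬¬(x6 → x1) = ¬F = T
¬¬(x6 → x1) → x5 = T → T = T
x2 → x4 = T → F = F
(x2 → x4) → x6 = F → T = T
(¬¬(x6 → x1) → x5) ∧ ((x2 → x4) → x6) = T ∧ T = T
x4 → x6 = F → T = T
x6 ∨ (x4 → x6) = T ∨ T = T
x1 ∨ (x6 ∨ (x4 → x6)) = T ∨ T = T
x4 ∨ x5 = F ∨ T = T
(x1 ∨ (x6 ∨ (x4 → x6))) → (x4 ∨ x5) = T → T = T
((¬¬(x6 → x1) → x5) ∧ ((x2 → x4) → x6)) ∨ ((x1 ∨ (x6 ∨ (x4 → x6))) → (x4 ∨ x5)) = T ∨ T = T
x6 → x5 = T → T = T
¬(x6 → x5) = ¬T = F
¬¬(x6 → x5) = ¬F = T
¬¬(x6 → x5) → x6 = T → T = T
(¬¬(x6 → x5) → x6) → x6 = T → T = T
(((¬¬(x6 → x1) → x5) ∧ ((x2 → x4) → x6)) ∨ ((x1 ∨ (x6 ∨ (x4 → x6))) → (x4 ∨ x5))) → ((¬¬(x6 → x5) → x6) → x6) = T → T = T

T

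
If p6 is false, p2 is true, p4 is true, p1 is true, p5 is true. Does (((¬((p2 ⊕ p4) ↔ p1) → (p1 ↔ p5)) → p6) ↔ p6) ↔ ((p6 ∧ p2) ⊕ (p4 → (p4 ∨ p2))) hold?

p2 ⊕ p4 = True ⊕ True = False
(p2 ⊕ p4) ↔ p1 = False ↔ True = False
¬((p2 ⊕ p4) ↔ p1) = ¬False = True
p1 ↔ p5 = True ↔ True = True
¬((p2 ⊕ p4) ↔ p1) → (p1 ↔ p5) = True → True = True
(¬((p2 ⊕ p4) ↔ p1) → (p1 ↔ p5)) → p6 = True → False = False
((¬((p2 ⊕ p4) ↔ p1) → (p1 ↔ p5)) → p6) ↔ p6 = False ↔ False = True
p6 ∧ p2 = False ∧ True = False
p4 ∨ p2 = True ∨ True = True
p4 → (p4 ∨ p2) = True → True = True
(p6 ∧ p2) ⊕ (p4 → (p4 ∨ p2)) = False ⊕ True = True
(((¬((p2 ⊕ p4) ↔ p1) → (p1 ↔ p5)) → p6) ↔ p6) ↔ ((p6 ∧ p2) ⊕ (p4 → (p4 ∨ p2))) = True ↔ True = True

True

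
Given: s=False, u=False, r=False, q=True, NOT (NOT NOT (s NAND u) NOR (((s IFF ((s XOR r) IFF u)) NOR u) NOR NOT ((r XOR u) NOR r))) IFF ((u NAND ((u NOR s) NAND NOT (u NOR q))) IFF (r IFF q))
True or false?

s NAND u = False NAND False = True
NOT (s NAND u) = NOT True = False
NOT NOT (s NAND u) = NOT False = True
s XOR r = False XOR False = False
(s XOR r) IFF u = False IFF False = True
s IFF ((s XOR r) IFF u) = False IFF True = False
(s IFF ((s XOR r) IFF u)) NOR u = False NOR False = True
r XOR u = False XOR False = False
(r XOR u) NOR r = False NOR False = True
NOT ((r XOR u) NOR r) = NOT True = False
((s IFF ((s XOR r) IFF u)) NOR u) NOR NOT ((r XOR u) NOR r) = True NOR False = False
NOT NOT (s NAND u) NOR (((s IFF ((s XOR r) IFF u)) NOR u) NOR NOT ((r XOR u) NOR r)) = True NOR False = False
NOT (NOT NOT (s NAND u) NOR (((s IFF ((s XOR r) IFF u)) NOR u) NOR NOT ((r XOR u) NOR r))) = NOT False = True
u NOR s = False NOR False = True
u NOR q = False NOR True = False
NOT (u NOR q) = NOT False = True
(u NOR s) NAND NOT (u NOR q) = True NAND True = False
u NAND ((u NOR s) NAND NOT (u NOR q)) = False NAND False = True
r IFF q = False IFF True = False
(u NAND ((u NOR s) NAND NOT (u NOR q))) IFF (r IFF q) = True IFF False = False
NOT (NOT NOT (s NAND u) NOR (((s IFF ((s XOR r) IFF u)) NOR u) NOR NOT ((r XOR u) NOR r))) IFF ((u NAND ((u NOR s) NAND NOT (u NOR q))) IFF (r IFF q)) = True IFF False = False

False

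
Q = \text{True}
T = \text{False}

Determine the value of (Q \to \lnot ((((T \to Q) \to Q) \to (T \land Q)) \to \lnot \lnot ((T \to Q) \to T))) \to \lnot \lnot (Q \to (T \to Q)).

\text{True}

Substituting Q=\text{True}, T=\text{False}:
T \to Q = \text{False} \to \text{True} = \text{True}
(T \to Q) \to Q = \text{True} \to \text{True} = \text{True}
T \land Q = \text{False} \land \text{True} = \text{False}
((T \to Q) \to Q) \to (T \land Q) = \text{True} \to \text{False} = \text{False}
T \to Q = \text{False} \to \text{True} = \text{True}
(T \to Q) \to T = \text{True} \to \text{False} = \text{False}
\lnot ((T \to Q) \to T) = \lnot \text{False} = \text{True}
\lnot \lnot ((T \to Q) \to T) = \lnot \text{True} = \text{False}
(((T \to Q) \to Q) \to (T \land Q)) \to \lnot \lnot ((T \to Q) \to T) = \text{False} \to \text{False} = \text{True}
\lnot ((((T \to Q) \to Q) \to (T \land Q)) \to \lnot \lnot ((T \to Q) \to T)) = \lnot \text{True} = \text{False}
Q \to \lnot ((((T \to Q) \to Q) \to (T \land Q)) \to \lnot \lnot ((T \to Q) \to T)) = \text{True} \to \text{False} = \text{False}
T \to Q = \text{False} \to \text{True} = \text{True}
Q \to (T \to Q) = \text{True} \to \text{True} = \text{True}
\lnot (Q \to (T \to Q)) = \lnot \text{True} = \text{False}
\lnot \lnot (Q \to (T \to Q)) = \lnot \text{False} = \text{True}
(Q \to \lnot ((((T \to Q) \to Q) \to (T \land Q)) \to \lnot \lnot ((T \to Q) \to T))) \to \lnot \lnot (Q \to (T \to Q)) = \text{False} \to \text{True} = \text{True}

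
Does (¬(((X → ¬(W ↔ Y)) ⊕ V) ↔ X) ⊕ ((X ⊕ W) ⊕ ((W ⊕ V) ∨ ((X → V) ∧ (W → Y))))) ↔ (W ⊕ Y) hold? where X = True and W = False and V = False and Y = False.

True

W ↔ Y = False ↔ False = True
¬(W ↔ Y) = ¬True = False
X → ¬(W ↔ Y) = True → False = False
(X → ¬(W ↔ Y)) ⊕ V = False ⊕ False = False
((X → ¬(W ↔ Y)) ⊕ V) ↔ X = False ↔ True = False
¬(((X → ¬(W ↔ Y)) ⊕ V) ↔ X) = ¬False = True
X ⊕ W = True ⊕ False = True
W ⊕ V = False ⊕ False = False
X → V = True → False = False
W → Y = False → False = True
(X → V) ∧ (W → Y) = False ∧ True = False
(W ⊕ V) ∨ ((X → V) ∧ (W → Y)) = False ∨ False = False
(X ⊕ W) ⊕ ((W ⊕ V) ∨ ((X → V) ∧ (W → Y))) = True ⊕ False = True
¬(((X → ¬(W ↔ Y)) ⊕ V) ↔ X) ⊕ ((X ⊕ W) ⊕ ((W ⊕ V) ∨ ((X → V) ∧ (W → Y)))) = True ⊕ True = False
W ⊕ Y = False ⊕ False = False
(¬(((X → ¬(W ↔ Y)) ⊕ V) ↔ X) ⊕ ((X ⊕ W) ⊕ ((W ⊕ V) ∨ ((X → V) ∧ (W → Y))))) ↔ (W ⊕ Y) = False ↔ False = True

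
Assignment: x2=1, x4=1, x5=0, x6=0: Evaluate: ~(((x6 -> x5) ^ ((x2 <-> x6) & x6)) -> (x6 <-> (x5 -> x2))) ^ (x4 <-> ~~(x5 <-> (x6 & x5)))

0

x6 -> x5 = 0 -> 0 = 1
x2 <-> x6 = 1 <-> 0 = 0
(x2 <-> x6) & x6 = 0 & 0 = 0
(x6 -> x5) ^ ((x2 <-> x6) & x6) = 1 ^ 0 = 1
x5 -> x2 = 0 -> 1 = 1
x6 <-> (x5 -> x2) = 0 <-> 1 = 0
((x6 -> x5) ^ ((x2 <-> x6) & x6)) -> (x6 <-> (x5 -> x2)) = 1 -> 0 = 0
~(((x6 -> x5) ^ ((x2 <-> x6) & x6)) -> (x6 <-> (x5 -> x2))) = ~0 = 1
x6 & x5 = 0 & 0 = 0
x5 <-> (x6 & x5) = 0 <-> 0 = 1
~(x5 <-> (x6 & x5)) = ~1 = 0
~~(x5 <-> (x6 & x5)) = ~0 = 1
x4 <-> ~~(x5 <-> (x6 & x5)) = 1 <-> 1 = 1
~(((x6 -> x5) ^ ((x2 <-> x6) & x6)) -> (x6 <-> (x5 -> x2))) ^ (x4 <-> ~~(x5 <-> (x6 & x5))) = 1 ^ 1 = 0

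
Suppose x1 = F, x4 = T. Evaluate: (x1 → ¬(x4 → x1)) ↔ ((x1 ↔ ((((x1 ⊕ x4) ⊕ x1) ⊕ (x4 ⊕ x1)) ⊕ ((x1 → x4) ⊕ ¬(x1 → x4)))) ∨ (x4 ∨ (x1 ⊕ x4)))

T

x4 → x1 = T → F = F
¬(x4 → x1) = ¬F = T
x1 → ¬(x4 → x1) = F → T = T
x1 ⊕ x4 = F ⊕ T = T
(x1 ⊕ x4) ⊕ x1 = T ⊕ F = T
x4 ⊕ x1 = T ⊕ F = T
((x1 ⊕ x4) ⊕ x1) ⊕ (x4 ⊕ x1) = T ⊕ T = F
x1 → x4 = F → T = T
x1 → x4 = F → T = T
¬(x1 → x4) = ¬T = F
(x1 → x4) ⊕ ¬(x1 → x4) = T ⊕ F = T
(((x1 ⊕ x4) ⊕ x1) ⊕ (x4 ⊕ x1)) ⊕ ((x1 → x4) ⊕ ¬(x1 → x4)) = F ⊕ T = T
x1 ↔ ((((x1 ⊕ x4) ⊕ x1) ⊕ (x4 ⊕ x1)) ⊕ ((x1 → x4) ⊕ ¬(x1 → x4))) = F ↔ T = F
x1 ⊕ x4 = F ⊕ T = T
x4 ∨ (x1 ⊕ x4) = T ∨ T = T
(x1 ↔ ((((x1 ⊕ x4) ⊕ x1) ⊕ (x4 ⊕ x1)) ⊕ ((x1 → x4) ⊕ ¬(x1 → x4)))) ∨ (x4 ∨ (x1 ⊕ x4)) = F ∨ T = T
(x1 → ¬(x4 → x1)) ↔ ((x1 ↔ ((((x1 ⊕ x4) ⊕ x1) ⊕ (x4 ⊕ x1)) ⊕ ((x1 → x4) ⊕ ¬(x1 → x4)))) ∨ (x4 ∨ (x1 ⊕ x4))) = T ↔ T = T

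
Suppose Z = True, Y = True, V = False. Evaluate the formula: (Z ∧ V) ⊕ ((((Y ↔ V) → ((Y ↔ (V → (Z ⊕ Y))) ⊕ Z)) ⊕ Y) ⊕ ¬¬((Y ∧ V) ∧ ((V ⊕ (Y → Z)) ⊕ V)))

False

Substituting Z=True, Y=True, V=False:
Z ∧ V = True ∧ False = False
Y ↔ V = True ↔ False = False
Z ⊕ Y = True ⊕ True = False
V → (Z ⊕ Y) = False → False = True
Y ↔ (V → (Z ⊕ Y)) = True ↔ True = True
(Y ↔ (V → (Z ⊕ Y))) ⊕ Z = True ⊕ True = False
(Y ↔ V) → ((Y ↔ (V → (Z ⊕ Y))) ⊕ Z) = False → False = True
((Y ↔ V) → ((Y ↔ (V → (Z ⊕ Y))) ⊕ Z)) ⊕ Y = True ⊕ True = False
Y ∧ V = True ∧ False = False
Y → Z = True → True = True
V ⊕ (Y → Z) = False ⊕ True = True
(V ⊕ (Y → Z)) ⊕ V = True ⊕ False = True
(Y ∧ V) ∧ ((V ⊕ (Y → Z)) ⊕ V) = False ∧ True = False
¬((Y ∧ V) ∧ ((V ⊕ (Y → Z)) ⊕ V)) = ¬False = True
¬¬((Y ∧ V) ∧ ((V ⊕ (Y → Z)) ⊕ V)) = ¬True = False
(((Y ↔ V) → ((Y ↔ (V → (Z ⊕ Y))) ⊕ Z)) ⊕ Y) ⊕ ¬¬((Y ∧ V) ∧ ((V ⊕ (Y → Z)) ⊕ V)) = False ⊕ False = False
(Z ∧ V) ⊕ ((((Y ↔ V) → ((Y ↔ (V → (Z ⊕ Y))) ⊕ Z)) ⊕ Y) ⊕ ¬¬((Y ∧ V) ∧ ((V ⊕ (Y → Z)) ⊕ V))) = False ⊕ False = False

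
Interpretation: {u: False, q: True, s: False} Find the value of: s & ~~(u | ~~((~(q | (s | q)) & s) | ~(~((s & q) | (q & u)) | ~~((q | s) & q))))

Substituting u=False, q=True, s=False:
s | q = False | True = True
q | (s | q) = True | True = True
~(q | (s | q)) = ~True = False
~(q | (s | q)) & s = False & False = False
s & q = False & True = False
q & u = True & False = False
(s & q) | (q & u) = False | False = False
~((s & q) | (q & u)) = ~False = True
q | s = True | False = True
(q | s) & q = True & True = True
~((q | s) & q) = ~True = False
~~((q | s) & q) = ~False = True
~((s & q) | (q & u)) | ~~((q | s) & q) = True | True = True
~(~((s & q) | (q & u)) | ~~((q | s) & q)) = ~True = False
(~(q | (s | q)) & s) | ~(~((s & q) | (q & u)) | ~~((q | s) & q)) = False | False = False
~((~(q | (s | q)) & s) | ~(~((s & q) | (q & u)) | ~~((q | s) & q))) = ~False = True
~~((~(q | (s | q)) & s) | ~(~((s & q) | (q & u)) | ~~((q | s) & q))) = ~True = False
u | ~~((~(q | (s | q)) & s) | ~(~((s & q) | (q & u)) | ~~((q | s) & q))) = False | False = False
~(u | ~~((~(q | (s | q)) & s) | ~(~((s & q) | (q & u)) | ~~((q | s) & q)))) = ~False = True
~~(u | ~~((~(q | (s | q)) & s) | ~(~((s & q) | (q & u)) | ~~((q | s) & q)))) = ~True = False
s & ~~(u | ~~((~(q | (s | q)) & s) | ~(~((s & q) | (q & u)) | ~~((q | s) & q)))) = False & False = False

False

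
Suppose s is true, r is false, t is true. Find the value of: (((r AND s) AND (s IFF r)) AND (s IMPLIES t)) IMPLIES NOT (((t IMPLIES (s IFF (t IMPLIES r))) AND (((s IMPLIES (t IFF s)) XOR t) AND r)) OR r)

T

r AND s = F AND T = F
s IFF r = T IFF F = F
(r AND s) AND (s IFF r) = F AND F = F
s IMPLIES t = T IMPLIES T = T
((r AND s) AND (s IFF r)) AND (s IMPLIES t) = F AND T = F
t IMPLIES r = T IMPLIES F = F
s IFF (t IMPLIES r) = T IFF F = F
t IMPLIES (s IFF (t IMPLIES r)) = T IMPLIES F = F
t IFF s = T IFF T = T
s IMPLIES (t IFF s) = T IMPLIES T = T
(s IMPLIES (t IFF s)) XOR t = T XOR T = F
((s IMPLIES (t IFF s)) XOR t) AND r = F AND F = F
(t IMPLIES (s IFF (t IMPLIES r))) AND (((s IMPLIES (t IFF s)) XOR t) AND r) = F AND F = F
((t IMPLIES (s IFF (t IMPLIES r))) AND (((s IMPLIES (t IFF s)) XOR t) AND r)) OR r = F OR F = F
NOT (((t IMPLIES (s IFF (t IMPLIES r))) AND (((s IMPLIES (t IFF s)) XOR t) AND r)) OR r) = NOT F = T
(((r AND s) AND (s IFF r)) AND (s IMPLIES t)) IMPLIES NOT (((t IMPLIES (s IFF (t IMPLIES r))) AND (((s IMPLIES (t IFF s)) XOR t) AND r)) OR r) = F IMPLIES T = T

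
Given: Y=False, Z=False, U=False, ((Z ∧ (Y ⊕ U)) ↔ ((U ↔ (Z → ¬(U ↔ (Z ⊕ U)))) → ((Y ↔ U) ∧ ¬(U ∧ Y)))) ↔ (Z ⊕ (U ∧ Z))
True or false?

True

Y ⊕ U = False ⊕ False = False
Z ∧ (Y ⊕ U) = False ∧ False = False
Z ⊕ U = False ⊕ False = False
U ↔ (Z ⊕ U) = False ↔ False = True
¬(U ↔ (Z ⊕ U)) = ¬True = False
Z → ¬(U ↔ (Z ⊕ U)) = False → False = True
U ↔ (Z → ¬(U ↔ (Z ⊕ U))) = False ↔ True = False
Y ↔ U = False ↔ False = True
U ∧ Y = False ∧ False = False
¬(U ∧ Y) = ¬False = True
(Y ↔ U) ∧ ¬(U ∧ Y) = True ∧ True = True
(U ↔ (Z → ¬(U ↔ (Z ⊕ U)))) → ((Y ↔ U) ∧ ¬(U ∧ Y)) = False → True = True
(Z ∧ (Y ⊕ U)) ↔ ((U ↔ (Z → ¬(U ↔ (Z ⊕ U)))) → ((Y ↔ U) ∧ ¬(U ∧ Y))) = False ↔ True = False
U ∧ Z = False ∧ False = False
Z ⊕ (U ∧ Z) = False ⊕ False = False
((Z ∧ (Y ⊕ U)) ↔ ((U ↔ (Z → ¬(U ↔ (Z ⊕ U)))) → ((Y ↔ U) ∧ ¬(U ∧ Y)))) ↔ (Z ⊕ (U ∧ Z)) = False ↔ False = True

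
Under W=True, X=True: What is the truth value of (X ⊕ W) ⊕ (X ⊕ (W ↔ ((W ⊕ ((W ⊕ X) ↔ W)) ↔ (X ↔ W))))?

X ⊕ W = True ⊕ True = False
W ⊕ X = True ⊕ True = False
(W ⊕ X) ↔ W = False ↔ True = False
W ⊕ ((W ⊕ X) ↔ W) = True ⊕ False = True
X ↔ W = True ↔ True = True
(W ⊕ ((W ⊕ X) ↔ W)) ↔ (X ↔ W) = True ↔ True = True
W ↔ ((W ⊕ ((W ⊕ X) ↔ W)) ↔ (X ↔ W)) = True ↔ True = True
X ⊕ (W ↔ ((W ⊕ ((W ⊕ X) ↔ W)) ↔ (X ↔ W))) = True ⊕ True = False
(X ⊕ W) ⊕ (X ⊕ (W ↔ ((W ⊕ ((W ⊕ X) ↔ W)) ↔ (X ↔ W)))) = False ⊕ False = False

False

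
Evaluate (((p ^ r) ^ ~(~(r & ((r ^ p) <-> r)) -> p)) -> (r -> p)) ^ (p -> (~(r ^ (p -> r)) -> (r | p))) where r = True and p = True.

False

p ^ r = True ^ True = False
r ^ p = True ^ True = False
(r ^ p) <-> r = False <-> True = False
r & ((r ^ p) <-> r) = True & False = False
~(r & ((r ^ p) <-> r)) = ~False = True
~(r & ((r ^ p) <-> r)) -> p = True -> True = True
~(~(r & ((r ^ p) <-> r)) -> p) = ~True = False
(p ^ r) ^ ~(~(r & ((r ^ p) <-> r)) -> p) = False ^ False = False
r -> p = True -> True = True
((p ^ r) ^ ~(~(r & ((r ^ p) <-> r)) -> p)) -> (r -> p) = False -> True = True
p -> r = True -> True = True
r ^ (p -> r) = True ^ True = False
~(r ^ (p -> r)) = ~False = True
r | p = True | True = True
~(r ^ (p -> r)) -> (r | p) = True -> True = True
p -> (~(r ^ (p -> r)) -> (r | p)) = True -> True = True
(((p ^ r) ^ ~(~(r & ((r ^ p) <-> r)) -> p)) -> (r -> p)) ^ (p -> (~(r ^ (p -> r)) -> (r | p))) = True ^ True = False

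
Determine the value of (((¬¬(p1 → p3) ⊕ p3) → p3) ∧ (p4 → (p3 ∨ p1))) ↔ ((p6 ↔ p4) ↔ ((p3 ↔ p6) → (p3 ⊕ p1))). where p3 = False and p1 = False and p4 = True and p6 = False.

p1 → p3 = False → False = True
¬(p1 → p3) = ¬True = False
¬¬(p1 → p3) = ¬False = True
¬¬(p1 → p3) ⊕ p3 = True ⊕ False = True
(¬¬(p1 → p3) ⊕ p3) → p3 = True → False = False
p3 ∨ p1 = False ∨ False = False
p4 → (p3 ∨ p1) = True → False = False
((¬¬(p1 → p3) ⊕ p3) → p3) ∧ (p4 → (p3 ∨ p1)) = False ∧ False = False
p6 ↔ p4 = False ↔ True = False
p3 ↔ p6 = False ↔ False = True
p3 ⊕ p1 = False ⊕ False = False
(p3 ↔ p6) → (p3 ⊕ p1) = True → False = False
(p6 ↔ p4) ↔ ((p3 ↔ p6) → (p3 ⊕ p1)) = False ↔ False = True
(((¬¬(p1 → p3) ⊕ p3) → p3) ∧ (p4 → (p3 ∨ p1))) ↔ ((p6 ↔ p4) ↔ ((p3 ↔ p6) → (p3 ⊕ p1))) = False ↔ True = False

False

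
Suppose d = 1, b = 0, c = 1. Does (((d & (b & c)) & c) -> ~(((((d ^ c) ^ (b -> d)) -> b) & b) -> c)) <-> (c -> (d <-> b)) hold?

b & c = 0 & 1 = 0
d & (b & c) = 1 & 0 = 0
(d & (b & c)) & c = 0 & 1 = 0
d ^ c = 1 ^ 1 = 0
b -> d = 0 -> 1 = 1
(d ^ c) ^ (b -> d) = 0 ^ 1 = 1
((d ^ c) ^ (b -> d)) -> b = 1 -> 0 = 0
(((d ^ c) ^ (b -> d)) -> b) & b = 0 & 0 = 0
((((d ^ c) ^ (b -> d)) -> b) & b) -> c = 0 -> 1 = 1
~(((((d ^ c) ^ (b -> d)) -> b) & b) -> c) = ~1 = 0
((d & (b & c)) & c) -> ~(((((d ^ c) ^ (b -> d)) -> b) & b) -> c) = 0 -> 0 = 1
d <-> b = 1 <-> 0 = 0
c -> (d <-> b) = 1 -> 0 = 0
(((d & (b & c)) & c) -> ~(((((d ^ c) ^ (b -> d)) -> b) & b) -> c)) <-> (c -> (d <-> b)) = 1 <-> 0 = 0

0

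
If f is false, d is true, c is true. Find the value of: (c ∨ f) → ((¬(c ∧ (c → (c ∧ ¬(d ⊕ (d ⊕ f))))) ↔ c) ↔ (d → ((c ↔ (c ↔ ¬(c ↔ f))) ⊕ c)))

True

c ∨ f = True ∨ False = True
d ⊕ f = True ⊕ False = True
d ⊕ (d ⊕ f) = True ⊕ True = False
¬(d ⊕ (d ⊕ f)) = ¬False = True
c ∧ ¬(d ⊕ (d ⊕ f)) = True ∧ True = True
c → (c ∧ ¬(d ⊕ (d ⊕ f))) = True → True = True
c ∧ (c → (c ∧ ¬(d ⊕ (d ⊕ f)))) = True ∧ True = True
¬(c ∧ (c → (c ∧ ¬(d ⊕ (d ⊕ f))))) = ¬True = False
¬(c ∧ (c → (c ∧ ¬(d ⊕ (d ⊕ f))))) ↔ c = False ↔ True = False
c ↔ f = True ↔ False = False
¬(c ↔ f) = ¬False = True
c ↔ ¬(c ↔ f) = True ↔ True = True
c ↔ (c ↔ ¬(c ↔ f)) = True ↔ True = True
(c ↔ (c ↔ ¬(c ↔ f))) ⊕ c = True ⊕ True = False
d → ((c ↔ (c ↔ ¬(c ↔ f))) ⊕ c) = True → False = False
(¬(c ∧ (c → (c ∧ ¬(d ⊕ (d ⊕ f))))) ↔ c) ↔ (d → ((c ↔ (c ↔ ¬(c ↔ f))) ⊕ c)) = False ↔ False = True
(c ∨ f) → ((¬(c ∧ (c → (c ∧ ¬(d ⊕ (d ⊕ f))))) ↔ c) ↔ (d → ((c ↔ (c ↔ ¬(c ↔ f))) ⊕ c))) = True → True = True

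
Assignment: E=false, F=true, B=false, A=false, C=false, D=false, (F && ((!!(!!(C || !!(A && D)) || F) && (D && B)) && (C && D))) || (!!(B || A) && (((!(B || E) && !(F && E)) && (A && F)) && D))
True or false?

false

A && D = false && false = false
!(A && D) = !false = true
!!(A && D) = !true = false
C || !!(A && D) = false || false = false
!(C || !!(A && D)) = !false = true
!!(C || !!(A && D)) = !true = false
!!(C || !!(A && D)) || F = false || true = true
!(!!(C || !!(A && D)) || F) = !true = false
!!(!!(C || !!(A && D)) || F) = !false = true
D && B = false && false = false
!!(!!(C || !!(A && D)) || F) && (D && B) = true && false = false
C && D = false && false = false
(!!(!!(C || !!(A && D)) || F) && (D && B)) && (C && D) = false && false = false
F && ((!!(!!(C || !!(A && D)) || F) && (D && B)) && (C && D)) = true && false = false
B || A = false || false = false
!(B || A) = !false = true
!!(B || A) = !true = false
B || E = false || false = false
!(B || E) = !false = true
F && E = true && false = false
!(F && E) = !false = true
!(B || E) && !(F && E) = true && true = true
A && F = false && true = false
(!(B || E) && !(F && E)) && (A && F) = true && false = false
((!(B || E) && !(F && E)) && (A && F)) && D = false && false = false
!!(B || A) && (((!(B || E) && !(F && E)) && (A && F)) && D) = false && false = false
(F && ((!!(!!(C || !!(A && D)) || F) && (D && B)) && (C && D))) || (!!(B || A) && (((!(B || E) && !(F && E)) && (A && F)) && D)) = false || false = false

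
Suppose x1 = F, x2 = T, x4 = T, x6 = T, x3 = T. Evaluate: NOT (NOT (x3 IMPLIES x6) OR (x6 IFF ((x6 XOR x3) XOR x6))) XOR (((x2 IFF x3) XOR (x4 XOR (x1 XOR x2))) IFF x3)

Substituting x1=F, x2=T, x4=T, x6=T, x3=T:
x3 IMPLIES x6 = T IMPLIES T = T
NOT (x3 IMPLIES x6) = NOT T = F
x6 XOR x3 = T XOR T = F
(x6 XOR x3) XOR x6 = F XOR T = T
x6 IFF ((x6 XOR x3) XOR x6) = T IFF T = T
NOT (x3 IMPLIES x6) OR (x6 IFF ((x6 XOR x3) XOR x6)) = F OR T = T
NOT (NOT (x3 IMPLIES x6) OR (x6 IFF ((x6 XOR x3) XOR x6))) = NOT T = F
x2 IFF x3 = T IFF T = T
x1 XOR x2 = F XOR T = T
x4 XOR (x1 XOR x2) = T XOR T = F
(x2 IFF x3) XOR (x4 XOR (x1 XOR x2)) = T XOR F = T
((x2 IFF x3) XOR (x4 XOR (x1 XOR x2))) IFF x3 = T IFF T = T
NOT (NOT (x3 IMPLIES x6) OR (x6 IFF ((x6 XOR x3) XOR x6))) XOR (((x2 IFF x3) XOR (x4 XOR (x1 XOR x2))) IFF x3) = F XOR T = T

T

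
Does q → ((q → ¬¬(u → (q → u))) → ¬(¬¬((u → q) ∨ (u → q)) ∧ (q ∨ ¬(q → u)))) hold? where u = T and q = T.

F

q → u = T → T = T
u → (q → u) = T → T = T
¬(u → (q → u)) = ¬T = F
¬¬(u → (q → u)) = ¬F = T
q → ¬¬(u → (q → u)) = T → T = T
u → q = T → T = T
u → q = T → T = T
(u → q) ∨ (u → q) = T ∨ T = T
¬((u → q) ∨ (u → q)) = ¬T = F
¬¬((u → q) ∨ (u → q)) = ¬F = T
q → u = T → T = T
¬(q → u) = ¬T = F
q ∨ ¬(q → u) = T ∨ F = T
¬¬((u → q) ∨ (u → q)) ∧ (q ∨ ¬(q → u)) = T ∧ T = T
¬(¬¬((u → q) ∨ (u → q)) ∧ (q ∨ ¬(q → u))) = ¬T = F
(q → ¬¬(u → (q → u))) → ¬(¬¬((u → q) ∨ (u → q)) ∧ (q ∨ ¬(q → u))) = T → F = F
q → ((q → ¬¬(u → (q → u))) → ¬(¬¬((u → q) ∨ (u → q)) ∧ (q ∨ ¬(q → u)))) = T → F = F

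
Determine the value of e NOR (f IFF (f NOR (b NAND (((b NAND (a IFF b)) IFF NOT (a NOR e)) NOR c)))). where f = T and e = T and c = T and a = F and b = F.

F

a IFF b = F IFF F = T
b NAND (a IFF b) = F NAND T = T
a NOR e = F NOR T = F
NOT (a NOR e) = NOT F = T
(b NAND (a IFF b)) IFF NOT (a NOR e) = T IFF T = T
((b NAND (a IFF b)) IFF NOT (a NOR e)) NOR c = T NOR T = F
b NAND (((b NAND (a IFF b)) IFF NOT (a NOR e)) NOR c) = F NAND F = T
f NOR (b NAND (((b NAND (a IFF b)) IFF NOT (a NOR e)) NOR c)) = T NOR T = F
f IFF (f NOR (b NAND (((b NAND (a IFF b)) IFF NOT (a NOR e)) NOR c))) = T IFF F = F
e NOR (f IFF (f NOR (b NAND (((b NAND (a IFF b)) IFF NOT (a NOR e)) NOR c)))) = T NOR F = F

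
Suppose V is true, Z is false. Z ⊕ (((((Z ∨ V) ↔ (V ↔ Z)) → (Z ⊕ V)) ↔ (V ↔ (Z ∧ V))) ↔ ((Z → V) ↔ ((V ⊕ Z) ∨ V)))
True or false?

F

Substituting V=T, Z=F:
Z ∨ V = F ∨ T = T
V ↔ Z = T ↔ F = F
(Z ∨ V) ↔ (V ↔ Z) = T ↔ F = F
Z ⊕ V = F ⊕ T = T
((Z ∨ V) ↔ (V ↔ Z)) → (Z ⊕ V) = F → T = T
Z ∧ V = F ∧ T = F
V ↔ (Z ∧ V) = T ↔ F = F
(((Z ∨ V) ↔ (V ↔ Z)) → (Z ⊕ V)) ↔ (V ↔ (Z ∧ V)) = T ↔ F = F
Z → V = F → T = T
V ⊕ Z = T ⊕ F = T
(V ⊕ Z) ∨ V = T ∨ T = T
(Z → V) ↔ ((V ⊕ Z) ∨ V) = T ↔ T = T
((((Z ∨ V) ↔ (V ↔ Z)) → (Z ⊕ V)) ↔ (V ↔ (Z ∧ V))) ↔ ((Z → V) ↔ ((V ⊕ Z) ∨ V)) = F ↔ T = F
Z ⊕ (((((Z ∨ V) ↔ (V ↔ Z)) → (Z ⊕ V)) ↔ (V ↔ (Z ∧ V))) ↔ ((Z → V) ↔ ((V ⊕ Z) ∨ V))) = F ⊕ F = F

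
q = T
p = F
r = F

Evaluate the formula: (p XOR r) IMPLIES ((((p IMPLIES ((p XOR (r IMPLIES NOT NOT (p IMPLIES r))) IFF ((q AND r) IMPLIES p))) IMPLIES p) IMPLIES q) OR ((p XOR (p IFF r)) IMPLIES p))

p XOR r = F XOR F = F
p IMPLIES r = F IMPLIES F = T
NOT (p IMPLIES r) = NOT T = F
NOT NOT (p IMPLIES r) = NOT F = T
r IMPLIES NOT NOT (p IMPLIES r) = F IMPLIES T = T
p XOR (r IMPLIES NOT NOT (p IMPLIES r)) = F XOR T = T
q AND r = T AND F = F
(q AND r) IMPLIES p = F IMPLIES F = T
(p XOR (r IMPLIES NOT NOT (p IMPLIES r))) IFF ((q AND r) IMPLIES p) = T IFF T = T
p IMPLIES ((p XOR (r IMPLIES NOT NOT (p IMPLIES r))) IFF ((q AND r) IMPLIES p)) = F IMPLIES T = T
(p IMPLIES ((p XOR (r IMPLIES NOT NOT (p IMPLIES r))) IFF ((q AND r) IMPLIES p))) IMPLIES p = T IMPLIES F = F
((p IMPLIES ((p XOR (r IMPLIES NOT NOT (p IMPLIES r))) IFF ((q AND r) IMPLIES p))) IMPLIES p) IMPLIES q = F IMPLIES T = T
p IFF r = F IFF F = T
p XOR (p IFF r) = F XOR T = T
(p XOR (p IFF r)) IMPLIES p = T IMPLIES F = F
(((p IMPLIES ((p XOR (r IMPLIES NOT NOT (p IMPLIES r))) IFF ((q AND r) IMPLIES p))) IMPLIES p) IMPLIES q) OR ((p XOR (p IFF r)) IMPLIES p) = T OR F = T
(p XOR r) IMPLIES ((((p IMPLIES ((p XOR (r IMPLIES NOT NOT (p IMPLIES r))) IFF ((q AND r) IMPLIES p))) IMPLIES p) IMPLIES q) OR ((p XOR (p IFF r)) IMPLIES p)) = F IMPLIES T = T

T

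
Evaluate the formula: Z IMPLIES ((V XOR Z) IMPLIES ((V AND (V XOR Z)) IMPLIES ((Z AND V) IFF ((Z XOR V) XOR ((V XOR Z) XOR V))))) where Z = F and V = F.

T

V XOR Z = F XOR F = F
V XOR Z = F XOR F = F
V AND (V XOR Z) = F AND F = F
Z AND V = F AND F = F
Z XOR V = F XOR F = F
V XOR Z = F XOR F = F
(V XOR Z) XOR V = F XOR F = F
(Z XOR V) XOR ((V XOR Z) XOR V) = F XOR F = F
(Z AND V) IFF ((Z XOR V) XOR ((V XOR Z) XOR V)) = F IFF F = T
(V AND (V XOR Z)) IMPLIES ((Z AND V) IFF ((Z XOR V) XOR ((V XOR Z) XOR V))) = F IMPLIES T = T
(V XOR Z) IMPLIES ((V AND (V XOR Z)) IMPLIES ((Z AND V) IFF ((Z XOR V) XOR ((V XOR Z) XOR V)))) = F IMPLIES T = T
Z IMPLIES ((V XOR Z) IMPLIES ((V AND (V XOR Z)) IMPLIES ((Z AND V) IFF ((Z XOR V) XOR ((V XOR Z) XOR V))))) = F IMPLIES T = T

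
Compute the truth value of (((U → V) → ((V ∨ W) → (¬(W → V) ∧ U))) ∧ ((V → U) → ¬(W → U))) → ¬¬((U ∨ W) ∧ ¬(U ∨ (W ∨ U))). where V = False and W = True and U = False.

U → V = False → False = True
V ∨ W = False ∨ True = True
W → V = True → False = False
¬(W → V) = ¬False = True
¬(W → V) ∧ U = True ∧ False = False
(V ∨ W) → (¬(W → V) ∧ U) = True → False = False
(U → V) → ((V ∨ W) → (¬(W → V) ∧ U)) = True → False = False
V → U = False → False = True
W → U = True → False = False
¬(W → U) = ¬False = True
(V → U) → ¬(W → U) = True → True = True
((U → V) → ((V ∨ W) → (¬(W → V) ∧ U))) ∧ ((V → U) → ¬(W → U)) = False ∧ True = False
U ∨ W = False ∨ True = True
W ∨ U = True ∨ False = True
U ∨ (W ∨ U) = False ∨ True = True
¬(U ∨ (W ∨ U)) = ¬True = False
(U ∨ W) ∧ ¬(U ∨ (W ∨ U)) = True ∧ False = False
¬((U ∨ W) ∧ ¬(U ∨ (W ∨ U))) = ¬False = True
¬¬((U ∨ W) ∧ ¬(U ∨ (W ∨ U))) = ¬True = False
(((U → V) → ((V ∨ W) → (¬(W → V) ∧ U))) ∧ ((V → U) → ¬(W → U))) → ¬¬((U ∨ W) ∧ ¬(U ∨ (W ∨ U))) = False → False = True

True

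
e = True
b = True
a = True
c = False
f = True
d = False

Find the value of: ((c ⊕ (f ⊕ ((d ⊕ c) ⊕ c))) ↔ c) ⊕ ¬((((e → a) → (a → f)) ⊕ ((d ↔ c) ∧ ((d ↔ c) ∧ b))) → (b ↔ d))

d ⊕ c = False ⊕ False = False
(d ⊕ c) ⊕ c = False ⊕ False = False
f ⊕ ((d ⊕ c) ⊕ c) = True ⊕ False = True
c ⊕ (f ⊕ ((d ⊕ c) ⊕ c)) = False ⊕ True = True
(c ⊕ (f ⊕ ((d ⊕ c) ⊕ c))) ↔ c = True ↔ False = False
e → a = True → True = True
a → f = True → True = True
(e → a) → (a → f) = True → True = True
d ↔ c = False ↔ False = True
d ↔ c = False ↔ False = True
(d ↔ c) ∧ b = True ∧ True = True
(d ↔ c) ∧ ((d ↔ c) ∧ b) = True ∧ True = True
((e → a) → (a → f)) ⊕ ((d ↔ c) ∧ ((d ↔ c) ∧ b)) = True ⊕ True = False
b ↔ d = True ↔ False = False
(((e → a) → (a → f)) ⊕ ((d ↔ c) ∧ ((d ↔ c) ∧ b))) → (b ↔ d) = False → False = True
¬((((e → a) → (a → f)) ⊕ ((d ↔ c) ∧ ((d ↔ c) ∧ b))) → (b ↔ d)) = ¬True = False
((c ⊕ (f ⊕ ((d ⊕ c) ⊕ c))) ↔ c) ⊕ ¬((((e → a) → (a → f)) ⊕ ((d ↔ c) ∧ ((d ↔ c) ∧ b))) → (b ↔ d)) = False ⊕ False = False

False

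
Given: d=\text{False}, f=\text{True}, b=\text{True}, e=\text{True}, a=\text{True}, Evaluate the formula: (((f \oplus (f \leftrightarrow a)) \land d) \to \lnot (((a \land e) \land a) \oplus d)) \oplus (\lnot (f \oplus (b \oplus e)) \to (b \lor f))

f \leftrightarrow a = \text{True} \leftrightarrow \text{True} = \text{True}
f \oplus (f \leftrightarrow a) = \text{True} \oplus \text{True} = \text{False}
(f \oplus (f \leftrightarrow a)) \land d = \text{False} \land \text{False} = \text{False}
a \land e = \text{True} \land \text{True} = \text{True}
(a \land e) \land a = \text{True} \land \text{True} = \text{True}
((a \land e) \land a) \oplus d = \text{True} \oplus \text{False} = \text{True}
\lnot (((a \land e) \land a) \oplus d) = \lnot \text{True} = \text{False}
((f \oplus (f \leftrightarrow a)) \land d) \to \lnot (((a \land e) \land a) \oplus d) = \text{False} \to \text{False} = \text{True}
b \oplus e = \text{True} \oplus \text{True} = \text{False}
f \oplus (b \oplus e) = \text{True} \oplus \text{False} = \text{True}
\lnot (f \oplus (b \oplus e)) = \lnot \text{True} = \text{False}
b \lor f = \text{True} \lor \text{True} = \text{True}
\lnot (f \oplus (b \oplus e)) \to (b \lor f) = \text{False} \to \text{True} = \text{True}
(((f \oplus (f \leftrightarrow a)) \land d) \to \lnot (((a \land e) \land a) \oplus d)) \oplus (\lnot (f \oplus (b \oplus e)) \to (b \lor f)) = \text{True} \oplus \text{True} = \text{False}

\text{False}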